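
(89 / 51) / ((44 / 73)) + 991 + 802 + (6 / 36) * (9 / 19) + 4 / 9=229776319 / 127908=1796.42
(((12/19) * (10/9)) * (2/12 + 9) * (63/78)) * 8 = 30800/741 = 41.57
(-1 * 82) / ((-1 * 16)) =5.12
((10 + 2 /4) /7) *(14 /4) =21 /4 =5.25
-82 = -82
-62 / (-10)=31 / 5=6.20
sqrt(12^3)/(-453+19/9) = -108 * sqrt(3)/2029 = -0.09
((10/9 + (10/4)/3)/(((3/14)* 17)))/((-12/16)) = -980/1377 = -0.71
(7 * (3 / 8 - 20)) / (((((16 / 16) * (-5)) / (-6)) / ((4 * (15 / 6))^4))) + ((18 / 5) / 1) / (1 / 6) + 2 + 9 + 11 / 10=-16484663 / 10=-1648466.30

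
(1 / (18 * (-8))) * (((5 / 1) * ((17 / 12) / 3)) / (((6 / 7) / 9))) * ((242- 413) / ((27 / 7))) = 7.63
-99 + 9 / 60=-1977 / 20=-98.85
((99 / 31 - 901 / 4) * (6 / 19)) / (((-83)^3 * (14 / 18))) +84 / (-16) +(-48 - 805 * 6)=-46048612400043 / 9429911204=-4883.25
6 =6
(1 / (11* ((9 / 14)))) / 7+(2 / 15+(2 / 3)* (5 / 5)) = 406 / 495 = 0.82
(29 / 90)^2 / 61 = 841 / 494100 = 0.00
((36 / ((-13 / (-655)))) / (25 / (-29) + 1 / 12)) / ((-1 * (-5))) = -1641168 / 3523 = -465.84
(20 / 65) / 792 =1 / 2574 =0.00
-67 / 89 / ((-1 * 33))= 67 / 2937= 0.02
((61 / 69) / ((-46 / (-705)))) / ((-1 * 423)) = -305 / 9522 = -0.03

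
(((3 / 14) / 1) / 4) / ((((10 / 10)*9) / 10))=0.06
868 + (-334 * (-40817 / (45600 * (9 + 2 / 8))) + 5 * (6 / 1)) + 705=344889139 / 210900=1635.32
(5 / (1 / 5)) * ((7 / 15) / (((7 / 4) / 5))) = 100 / 3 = 33.33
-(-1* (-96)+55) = -151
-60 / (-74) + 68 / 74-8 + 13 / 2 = 17 / 74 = 0.23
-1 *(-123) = 123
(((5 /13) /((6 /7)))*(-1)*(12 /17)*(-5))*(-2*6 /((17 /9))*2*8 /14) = -43200 /3757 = -11.50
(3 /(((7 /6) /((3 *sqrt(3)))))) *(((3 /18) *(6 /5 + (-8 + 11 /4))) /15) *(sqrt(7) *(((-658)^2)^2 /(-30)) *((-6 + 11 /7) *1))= -1200782141118 *sqrt(21) /125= -44021400438.60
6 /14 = 3 /7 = 0.43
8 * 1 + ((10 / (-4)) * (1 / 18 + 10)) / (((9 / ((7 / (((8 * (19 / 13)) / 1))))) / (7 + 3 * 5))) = -708913 / 24624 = -28.79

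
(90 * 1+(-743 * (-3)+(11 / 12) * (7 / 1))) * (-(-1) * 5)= 11627.08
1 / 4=0.25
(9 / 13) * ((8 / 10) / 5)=36 / 325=0.11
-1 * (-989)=989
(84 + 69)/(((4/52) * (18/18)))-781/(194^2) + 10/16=149761491/75272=1989.60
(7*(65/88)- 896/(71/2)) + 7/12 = -365239/18744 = -19.49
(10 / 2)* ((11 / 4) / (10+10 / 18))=99 / 76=1.30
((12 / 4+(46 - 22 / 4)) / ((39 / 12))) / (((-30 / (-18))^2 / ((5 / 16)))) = 783 / 520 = 1.51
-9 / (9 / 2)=-2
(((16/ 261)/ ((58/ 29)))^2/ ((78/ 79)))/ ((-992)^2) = 79/ 81699422688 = 0.00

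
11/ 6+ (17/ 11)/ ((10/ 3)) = 379/ 165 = 2.30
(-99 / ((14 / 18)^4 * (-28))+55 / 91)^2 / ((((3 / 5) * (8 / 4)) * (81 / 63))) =402504286697645 / 5892272279712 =68.31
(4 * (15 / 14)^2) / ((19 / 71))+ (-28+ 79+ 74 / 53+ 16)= 4221550 / 49343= 85.56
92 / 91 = 1.01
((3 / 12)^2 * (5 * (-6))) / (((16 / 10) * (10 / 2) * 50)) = -3 / 640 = -0.00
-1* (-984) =984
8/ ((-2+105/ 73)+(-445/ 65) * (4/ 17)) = -129064/ 35049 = -3.68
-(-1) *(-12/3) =-4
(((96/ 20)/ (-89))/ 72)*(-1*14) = 14/ 1335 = 0.01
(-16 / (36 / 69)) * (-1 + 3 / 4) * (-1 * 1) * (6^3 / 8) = -207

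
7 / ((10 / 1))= 7 / 10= 0.70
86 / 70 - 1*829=-28972 / 35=-827.77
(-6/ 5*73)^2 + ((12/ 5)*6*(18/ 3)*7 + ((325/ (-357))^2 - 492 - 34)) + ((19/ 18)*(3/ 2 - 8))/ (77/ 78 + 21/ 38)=16097778213847/ 2077418700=7748.93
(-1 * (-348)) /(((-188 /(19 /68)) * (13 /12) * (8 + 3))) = -4959 /114257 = -0.04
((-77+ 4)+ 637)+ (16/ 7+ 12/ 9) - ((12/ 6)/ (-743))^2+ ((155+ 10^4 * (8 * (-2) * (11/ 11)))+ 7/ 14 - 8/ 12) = -3693018457361/ 23186058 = -159277.55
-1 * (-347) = 347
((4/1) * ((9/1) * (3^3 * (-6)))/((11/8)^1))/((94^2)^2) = -2916/53676491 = -0.00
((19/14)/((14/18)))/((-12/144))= -1026/49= -20.94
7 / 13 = 0.54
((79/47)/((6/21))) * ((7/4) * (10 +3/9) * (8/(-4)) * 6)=-120001/94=-1276.61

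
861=861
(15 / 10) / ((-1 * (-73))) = 3 / 146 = 0.02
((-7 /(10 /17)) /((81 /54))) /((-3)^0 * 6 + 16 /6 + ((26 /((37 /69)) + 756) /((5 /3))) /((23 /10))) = -14467 /398510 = -0.04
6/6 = 1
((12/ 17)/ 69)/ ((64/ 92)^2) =23/ 1088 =0.02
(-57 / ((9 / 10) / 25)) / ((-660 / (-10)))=-2375 / 99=-23.99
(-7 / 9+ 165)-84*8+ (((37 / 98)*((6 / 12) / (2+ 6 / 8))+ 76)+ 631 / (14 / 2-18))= -2372492 / 4851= -489.07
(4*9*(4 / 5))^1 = 144 / 5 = 28.80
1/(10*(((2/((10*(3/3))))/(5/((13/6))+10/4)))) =2.40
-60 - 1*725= -785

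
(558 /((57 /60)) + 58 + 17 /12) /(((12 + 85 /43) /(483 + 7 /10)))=30671808797 /1370280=22383.61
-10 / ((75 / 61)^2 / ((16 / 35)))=-119072 / 39375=-3.02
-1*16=-16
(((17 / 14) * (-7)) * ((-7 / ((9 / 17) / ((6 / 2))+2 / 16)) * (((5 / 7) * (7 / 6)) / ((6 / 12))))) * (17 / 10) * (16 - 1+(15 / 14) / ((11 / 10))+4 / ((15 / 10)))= 42310756 / 4059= 10423.94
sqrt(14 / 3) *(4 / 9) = 4 *sqrt(42) / 27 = 0.96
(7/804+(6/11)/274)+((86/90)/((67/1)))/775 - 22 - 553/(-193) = -19.12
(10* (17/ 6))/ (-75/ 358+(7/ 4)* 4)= 1790/ 429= 4.17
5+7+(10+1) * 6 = 78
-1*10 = -10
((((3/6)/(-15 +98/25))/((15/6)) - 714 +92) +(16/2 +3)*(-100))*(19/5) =-9062981/1385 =-6543.67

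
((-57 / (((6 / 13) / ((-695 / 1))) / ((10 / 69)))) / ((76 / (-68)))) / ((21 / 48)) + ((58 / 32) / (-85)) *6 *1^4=-8355610021 / 328440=-25440.29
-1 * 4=-4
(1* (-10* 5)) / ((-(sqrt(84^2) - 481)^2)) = 50 / 157609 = 0.00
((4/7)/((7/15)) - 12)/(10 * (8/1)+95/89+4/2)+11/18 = 3138971/6520626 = 0.48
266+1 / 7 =1863 / 7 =266.14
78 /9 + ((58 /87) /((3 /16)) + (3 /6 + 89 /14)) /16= 587 /63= 9.32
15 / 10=3 / 2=1.50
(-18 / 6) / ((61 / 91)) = -273 / 61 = -4.48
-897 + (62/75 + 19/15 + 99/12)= -265997/300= -886.66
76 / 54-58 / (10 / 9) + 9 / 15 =-6776 / 135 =-50.19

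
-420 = -420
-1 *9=-9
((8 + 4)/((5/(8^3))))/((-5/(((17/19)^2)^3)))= -126.09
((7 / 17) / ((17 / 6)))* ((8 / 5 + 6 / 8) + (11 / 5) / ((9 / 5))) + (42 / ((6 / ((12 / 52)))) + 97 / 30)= 5.37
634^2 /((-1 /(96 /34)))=-19293888 /17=-1134934.59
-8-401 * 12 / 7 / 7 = -5204 / 49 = -106.20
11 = 11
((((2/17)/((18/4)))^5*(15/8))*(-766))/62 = -245120/866358405261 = -0.00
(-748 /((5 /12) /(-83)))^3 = 413506945743040512 /125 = 3308055565944324.10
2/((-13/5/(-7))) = 70/13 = 5.38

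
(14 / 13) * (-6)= -84 / 13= -6.46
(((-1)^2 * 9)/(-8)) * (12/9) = -3/2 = -1.50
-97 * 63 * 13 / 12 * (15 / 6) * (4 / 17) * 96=-6355440 / 17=-373849.41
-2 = -2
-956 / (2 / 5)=-2390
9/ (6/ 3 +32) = 9/ 34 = 0.26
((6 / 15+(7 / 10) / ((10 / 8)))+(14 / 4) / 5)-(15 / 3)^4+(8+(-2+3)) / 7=-217719 / 350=-622.05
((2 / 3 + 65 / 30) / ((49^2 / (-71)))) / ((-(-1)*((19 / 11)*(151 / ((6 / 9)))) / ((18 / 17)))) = -0.00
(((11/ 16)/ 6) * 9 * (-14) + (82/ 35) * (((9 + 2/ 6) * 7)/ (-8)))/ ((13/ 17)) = -136969/ 3120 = -43.90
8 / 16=1 / 2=0.50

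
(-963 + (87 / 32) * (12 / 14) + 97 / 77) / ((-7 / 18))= 10637937 / 4312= 2467.05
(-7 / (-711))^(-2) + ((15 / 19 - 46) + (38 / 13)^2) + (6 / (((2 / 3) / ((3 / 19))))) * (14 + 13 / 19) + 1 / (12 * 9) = 3325765808557 / 322859628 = 10300.97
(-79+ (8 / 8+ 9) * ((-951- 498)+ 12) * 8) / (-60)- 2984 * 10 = -1675361 / 60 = -27922.68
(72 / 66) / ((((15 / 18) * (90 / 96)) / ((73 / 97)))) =28032 / 26675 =1.05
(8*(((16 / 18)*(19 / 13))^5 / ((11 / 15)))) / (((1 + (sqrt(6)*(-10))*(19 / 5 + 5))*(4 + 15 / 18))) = -51927559700480*sqrt(6) / 3282404088221271- 6490944962560 / 36106444970433981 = -0.04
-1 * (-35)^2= -1225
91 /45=2.02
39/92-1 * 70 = -6401/92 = -69.58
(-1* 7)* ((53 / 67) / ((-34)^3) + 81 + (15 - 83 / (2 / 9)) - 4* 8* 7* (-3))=-7272045361 / 2633368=-2761.50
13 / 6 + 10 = 73 / 6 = 12.17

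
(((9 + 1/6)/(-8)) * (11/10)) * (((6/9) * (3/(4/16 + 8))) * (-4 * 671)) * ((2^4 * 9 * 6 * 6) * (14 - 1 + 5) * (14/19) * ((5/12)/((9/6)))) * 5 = 1488009600/19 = 78316294.74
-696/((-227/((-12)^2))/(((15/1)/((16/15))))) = 1409400/227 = 6208.81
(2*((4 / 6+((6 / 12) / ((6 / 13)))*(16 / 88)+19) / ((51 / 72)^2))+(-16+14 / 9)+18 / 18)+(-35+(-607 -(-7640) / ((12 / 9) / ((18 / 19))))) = 2637675793 / 543609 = 4852.16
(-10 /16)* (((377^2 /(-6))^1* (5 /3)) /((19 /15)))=17766125 /912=19480.40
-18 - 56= -74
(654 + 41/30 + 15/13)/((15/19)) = 4864817/5850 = 831.59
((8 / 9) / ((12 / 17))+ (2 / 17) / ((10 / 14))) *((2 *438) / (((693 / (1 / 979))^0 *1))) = 954256 / 765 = 1247.39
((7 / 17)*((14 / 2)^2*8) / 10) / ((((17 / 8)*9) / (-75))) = -54880 / 867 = -63.30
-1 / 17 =-0.06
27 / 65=0.42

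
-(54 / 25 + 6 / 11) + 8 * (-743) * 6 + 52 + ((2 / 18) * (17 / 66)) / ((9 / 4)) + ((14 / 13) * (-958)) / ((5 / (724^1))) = -160717373066 / 868725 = -185003.74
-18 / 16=-9 / 8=-1.12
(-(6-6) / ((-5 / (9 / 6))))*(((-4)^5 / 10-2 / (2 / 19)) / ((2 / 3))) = 0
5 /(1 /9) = 45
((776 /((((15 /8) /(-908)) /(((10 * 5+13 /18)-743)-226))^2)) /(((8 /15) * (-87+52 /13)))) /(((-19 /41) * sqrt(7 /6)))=14333109872194957568 * sqrt(42) /13412385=6925626462667.55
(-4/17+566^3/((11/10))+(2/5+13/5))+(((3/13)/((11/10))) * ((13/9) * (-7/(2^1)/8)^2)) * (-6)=1972777905403/11968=164837726.05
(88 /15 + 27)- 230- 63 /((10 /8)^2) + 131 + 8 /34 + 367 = 332497 /1275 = 260.78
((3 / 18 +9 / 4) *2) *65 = 1885 / 6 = 314.17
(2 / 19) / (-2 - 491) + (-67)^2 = 42048461 / 9367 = 4489.00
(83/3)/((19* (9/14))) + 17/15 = 8717/2565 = 3.40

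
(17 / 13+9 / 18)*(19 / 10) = 893 / 260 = 3.43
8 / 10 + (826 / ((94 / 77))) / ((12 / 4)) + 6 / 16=226.71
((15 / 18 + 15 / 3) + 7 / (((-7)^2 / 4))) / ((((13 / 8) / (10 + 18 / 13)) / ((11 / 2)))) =875864 / 3549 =246.79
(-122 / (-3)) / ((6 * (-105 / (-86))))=5.55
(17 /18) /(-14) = -17 /252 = -0.07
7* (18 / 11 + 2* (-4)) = -44.55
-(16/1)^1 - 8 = -24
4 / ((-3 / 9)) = -12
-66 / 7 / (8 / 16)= -132 / 7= -18.86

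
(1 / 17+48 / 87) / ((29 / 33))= 9933 / 14297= 0.69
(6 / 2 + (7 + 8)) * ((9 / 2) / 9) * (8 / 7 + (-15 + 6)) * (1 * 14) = -990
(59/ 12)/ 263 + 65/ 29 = 206851/ 91524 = 2.26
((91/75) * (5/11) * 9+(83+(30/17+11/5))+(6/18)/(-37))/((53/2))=19079696/5500605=3.47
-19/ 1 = -19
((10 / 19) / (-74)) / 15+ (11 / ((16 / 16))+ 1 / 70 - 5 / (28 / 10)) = 681172 / 73815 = 9.23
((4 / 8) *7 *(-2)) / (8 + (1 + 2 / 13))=-13 / 17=-0.76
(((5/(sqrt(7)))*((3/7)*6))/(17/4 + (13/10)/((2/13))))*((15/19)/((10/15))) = 20250*sqrt(7)/118237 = 0.45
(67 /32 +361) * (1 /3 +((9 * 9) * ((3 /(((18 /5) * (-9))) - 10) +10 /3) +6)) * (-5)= 62878155 /64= 982471.17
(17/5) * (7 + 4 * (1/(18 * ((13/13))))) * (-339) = -24973/3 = -8324.33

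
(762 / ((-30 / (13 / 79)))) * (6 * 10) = -19812 / 79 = -250.78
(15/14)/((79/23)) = 345/1106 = 0.31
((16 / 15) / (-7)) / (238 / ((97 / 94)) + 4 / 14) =-776 / 1175985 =-0.00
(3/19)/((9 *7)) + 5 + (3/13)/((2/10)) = 31933/5187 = 6.16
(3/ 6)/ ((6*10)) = 1/ 120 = 0.01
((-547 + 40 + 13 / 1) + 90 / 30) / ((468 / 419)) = -205729 / 468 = -439.59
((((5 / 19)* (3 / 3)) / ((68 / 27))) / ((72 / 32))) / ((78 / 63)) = 315 / 8398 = 0.04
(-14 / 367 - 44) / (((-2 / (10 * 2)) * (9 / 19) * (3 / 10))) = 30707800 / 9909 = 3098.98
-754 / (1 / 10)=-7540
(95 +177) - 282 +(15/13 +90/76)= -3785/494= -7.66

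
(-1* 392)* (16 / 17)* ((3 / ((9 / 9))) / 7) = -2688 / 17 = -158.12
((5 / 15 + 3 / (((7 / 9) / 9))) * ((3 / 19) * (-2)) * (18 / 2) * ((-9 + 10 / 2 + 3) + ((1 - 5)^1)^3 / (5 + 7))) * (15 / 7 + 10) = 375360 / 49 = 7660.41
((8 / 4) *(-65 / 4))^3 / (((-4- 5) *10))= 54925 / 144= 381.42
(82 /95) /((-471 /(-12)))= 328 /14915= 0.02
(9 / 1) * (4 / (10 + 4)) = 18 / 7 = 2.57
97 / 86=1.13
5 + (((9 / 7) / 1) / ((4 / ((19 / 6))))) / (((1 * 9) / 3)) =299 / 56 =5.34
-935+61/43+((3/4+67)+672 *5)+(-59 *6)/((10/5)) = 398553/172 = 2317.17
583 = 583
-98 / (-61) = 98 / 61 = 1.61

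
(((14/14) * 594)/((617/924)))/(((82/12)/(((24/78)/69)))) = 4390848/7563803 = 0.58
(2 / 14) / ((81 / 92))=92 / 567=0.16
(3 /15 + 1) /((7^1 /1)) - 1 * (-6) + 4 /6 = 6.84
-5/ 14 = -0.36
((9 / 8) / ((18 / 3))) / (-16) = -3 / 256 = -0.01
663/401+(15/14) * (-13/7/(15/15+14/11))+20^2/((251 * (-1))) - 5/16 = -445160747/394551920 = -1.13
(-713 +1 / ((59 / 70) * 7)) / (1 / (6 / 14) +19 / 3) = -126171 / 1534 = -82.25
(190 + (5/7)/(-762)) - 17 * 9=37.00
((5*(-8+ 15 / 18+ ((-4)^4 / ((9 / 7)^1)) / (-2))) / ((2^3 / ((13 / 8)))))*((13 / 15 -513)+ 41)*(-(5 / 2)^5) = -551513096875 / 110592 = -4986916.75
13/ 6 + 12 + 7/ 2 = 53/ 3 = 17.67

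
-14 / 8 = -7 / 4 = -1.75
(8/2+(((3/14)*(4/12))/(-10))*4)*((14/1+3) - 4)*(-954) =-1723878/35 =-49253.66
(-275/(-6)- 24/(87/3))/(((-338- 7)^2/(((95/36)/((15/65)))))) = 0.00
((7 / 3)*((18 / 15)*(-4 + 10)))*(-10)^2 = 1680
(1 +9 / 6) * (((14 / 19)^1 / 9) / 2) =35 / 342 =0.10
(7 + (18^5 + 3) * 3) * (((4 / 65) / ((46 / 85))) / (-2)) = -96368240 / 299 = -322301.81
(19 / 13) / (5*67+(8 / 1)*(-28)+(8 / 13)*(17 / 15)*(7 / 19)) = 5415 / 412207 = 0.01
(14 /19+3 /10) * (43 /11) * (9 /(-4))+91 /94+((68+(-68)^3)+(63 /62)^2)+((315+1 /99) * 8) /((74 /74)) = -1059783677993927 /3398365080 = -311851.04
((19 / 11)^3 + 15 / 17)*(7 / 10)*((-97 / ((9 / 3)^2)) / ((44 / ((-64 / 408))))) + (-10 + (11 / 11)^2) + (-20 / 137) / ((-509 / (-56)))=-352668535749379 / 39832787679795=-8.85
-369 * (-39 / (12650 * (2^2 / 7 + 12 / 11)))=100737 / 147200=0.68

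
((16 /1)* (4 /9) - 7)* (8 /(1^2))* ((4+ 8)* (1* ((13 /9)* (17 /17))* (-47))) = -19552 /27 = -724.15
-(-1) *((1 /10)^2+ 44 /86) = 2243 /4300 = 0.52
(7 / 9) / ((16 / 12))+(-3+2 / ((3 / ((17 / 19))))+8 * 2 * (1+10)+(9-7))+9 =42221 / 228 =185.18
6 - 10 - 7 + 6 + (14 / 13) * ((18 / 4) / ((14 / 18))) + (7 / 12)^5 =4199803 / 3234816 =1.30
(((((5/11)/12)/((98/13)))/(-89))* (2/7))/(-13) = 5/4029564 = 0.00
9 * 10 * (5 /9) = 50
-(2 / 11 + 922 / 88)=-469 / 44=-10.66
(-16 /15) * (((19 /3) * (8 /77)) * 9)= -2432 /385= -6.32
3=3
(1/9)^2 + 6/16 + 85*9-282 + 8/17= 5330179/11016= 483.86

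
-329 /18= -18.28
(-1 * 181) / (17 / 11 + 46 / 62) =-61721 / 780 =-79.13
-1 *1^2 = -1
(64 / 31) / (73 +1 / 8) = 512 / 18135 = 0.03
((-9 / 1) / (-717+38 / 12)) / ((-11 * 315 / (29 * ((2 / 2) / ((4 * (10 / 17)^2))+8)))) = -303543 / 329791000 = -0.00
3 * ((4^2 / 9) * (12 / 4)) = 16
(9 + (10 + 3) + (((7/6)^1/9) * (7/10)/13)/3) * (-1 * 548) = -63481553/5265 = -12057.28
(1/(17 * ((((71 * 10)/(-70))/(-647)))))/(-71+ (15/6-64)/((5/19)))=-45290/3677729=-0.01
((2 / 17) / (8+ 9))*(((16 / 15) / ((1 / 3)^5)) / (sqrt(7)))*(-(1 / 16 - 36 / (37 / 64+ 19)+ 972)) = -630213858*sqrt(7) / 2534819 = -657.79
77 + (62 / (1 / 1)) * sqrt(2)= 164.68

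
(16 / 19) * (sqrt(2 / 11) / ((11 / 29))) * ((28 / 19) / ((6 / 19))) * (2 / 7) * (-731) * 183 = -168848.63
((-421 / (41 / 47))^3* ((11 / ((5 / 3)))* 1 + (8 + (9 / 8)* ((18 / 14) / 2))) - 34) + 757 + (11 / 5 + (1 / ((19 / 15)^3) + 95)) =-455972193785110024469 / 264728317840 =-1722415635.42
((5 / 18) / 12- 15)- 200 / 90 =-3715 / 216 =-17.20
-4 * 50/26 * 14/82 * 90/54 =-3500/1599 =-2.19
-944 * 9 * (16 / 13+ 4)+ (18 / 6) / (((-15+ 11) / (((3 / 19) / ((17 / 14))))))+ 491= -369089689 / 8398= -43949.71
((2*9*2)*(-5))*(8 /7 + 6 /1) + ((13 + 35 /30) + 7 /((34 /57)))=-449753 /357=-1259.81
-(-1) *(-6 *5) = -30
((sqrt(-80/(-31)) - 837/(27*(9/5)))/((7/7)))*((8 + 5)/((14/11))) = -159.50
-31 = -31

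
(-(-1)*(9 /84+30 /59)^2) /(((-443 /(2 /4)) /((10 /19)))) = -5171445 /22970868368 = -0.00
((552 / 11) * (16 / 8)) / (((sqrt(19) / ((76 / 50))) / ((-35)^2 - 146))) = 2382432 * sqrt(19) / 275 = 37762.84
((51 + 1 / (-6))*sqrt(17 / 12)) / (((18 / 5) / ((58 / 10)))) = 8845*sqrt(51) / 648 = 97.48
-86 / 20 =-43 / 10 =-4.30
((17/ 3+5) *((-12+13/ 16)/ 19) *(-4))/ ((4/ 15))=1790/ 19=94.21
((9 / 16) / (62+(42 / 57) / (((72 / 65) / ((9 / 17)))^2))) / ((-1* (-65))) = 98838 / 710041735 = 0.00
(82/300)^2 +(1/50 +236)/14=16.93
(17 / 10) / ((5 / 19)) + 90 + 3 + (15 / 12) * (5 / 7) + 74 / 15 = 221101 / 2100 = 105.29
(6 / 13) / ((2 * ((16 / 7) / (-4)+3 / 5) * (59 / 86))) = 9030 / 767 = 11.77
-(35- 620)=585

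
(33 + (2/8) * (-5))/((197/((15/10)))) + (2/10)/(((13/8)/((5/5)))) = 37373/102440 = 0.36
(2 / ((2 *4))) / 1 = 1 / 4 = 0.25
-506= -506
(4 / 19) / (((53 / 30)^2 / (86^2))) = 26625600 / 53371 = 498.88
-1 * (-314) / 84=157 / 42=3.74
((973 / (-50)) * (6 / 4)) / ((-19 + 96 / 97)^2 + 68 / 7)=-64084699 / 733462500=-0.09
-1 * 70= -70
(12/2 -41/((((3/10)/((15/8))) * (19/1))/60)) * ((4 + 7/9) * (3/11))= -218741/209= -1046.61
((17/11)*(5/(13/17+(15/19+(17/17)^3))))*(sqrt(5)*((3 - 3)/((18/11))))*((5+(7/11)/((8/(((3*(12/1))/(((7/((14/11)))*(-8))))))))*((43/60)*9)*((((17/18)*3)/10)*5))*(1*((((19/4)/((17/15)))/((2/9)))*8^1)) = 0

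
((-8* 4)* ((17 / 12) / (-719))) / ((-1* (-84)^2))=-17 / 1902474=-0.00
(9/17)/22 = 9/374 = 0.02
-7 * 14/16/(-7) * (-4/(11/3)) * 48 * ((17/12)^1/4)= -16.23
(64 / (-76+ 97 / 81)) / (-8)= 648 / 6059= 0.11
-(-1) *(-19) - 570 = -589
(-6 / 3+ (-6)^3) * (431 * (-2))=187916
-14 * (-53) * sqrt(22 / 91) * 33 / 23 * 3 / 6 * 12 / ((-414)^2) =583 * sqrt(2002) / 1423539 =0.02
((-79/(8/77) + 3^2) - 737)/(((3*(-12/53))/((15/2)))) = 1051785/64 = 16434.14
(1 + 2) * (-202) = -606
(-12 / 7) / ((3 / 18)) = -72 / 7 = -10.29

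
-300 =-300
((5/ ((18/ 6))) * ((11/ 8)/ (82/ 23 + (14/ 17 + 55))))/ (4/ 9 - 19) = -5865/ 2820296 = -0.00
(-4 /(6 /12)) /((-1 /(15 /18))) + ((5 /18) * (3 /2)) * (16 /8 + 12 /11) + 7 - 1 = 307 /22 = 13.95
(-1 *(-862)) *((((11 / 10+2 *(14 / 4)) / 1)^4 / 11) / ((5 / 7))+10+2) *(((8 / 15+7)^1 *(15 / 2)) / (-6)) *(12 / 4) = -14996970970041 / 1100000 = -13633609.97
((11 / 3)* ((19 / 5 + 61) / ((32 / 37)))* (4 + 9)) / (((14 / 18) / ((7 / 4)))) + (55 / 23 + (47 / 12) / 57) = 5058257269 / 629280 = 8038.17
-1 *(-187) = 187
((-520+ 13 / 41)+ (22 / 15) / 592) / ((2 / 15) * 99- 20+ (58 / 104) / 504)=103306070868 / 1351536259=76.44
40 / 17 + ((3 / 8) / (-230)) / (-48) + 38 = 20195857 / 500480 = 40.35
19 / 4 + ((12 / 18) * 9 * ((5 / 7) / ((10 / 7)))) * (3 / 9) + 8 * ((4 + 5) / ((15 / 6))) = 691 / 20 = 34.55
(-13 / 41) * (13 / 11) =-169 / 451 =-0.37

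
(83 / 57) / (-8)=-83 / 456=-0.18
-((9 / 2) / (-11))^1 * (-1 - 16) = -153 / 22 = -6.95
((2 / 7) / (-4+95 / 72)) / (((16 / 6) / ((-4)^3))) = 3456 / 1351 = 2.56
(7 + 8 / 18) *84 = 1876 / 3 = 625.33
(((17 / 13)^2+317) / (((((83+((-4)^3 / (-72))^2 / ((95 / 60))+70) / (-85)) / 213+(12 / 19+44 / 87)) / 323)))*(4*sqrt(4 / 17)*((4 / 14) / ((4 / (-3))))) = -661547770874712*sqrt(17) / 71938938617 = -37915.92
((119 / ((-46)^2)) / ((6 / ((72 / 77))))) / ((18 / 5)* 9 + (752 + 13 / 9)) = 2295 / 205777297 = 0.00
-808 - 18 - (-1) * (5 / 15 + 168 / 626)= -775049 / 939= -825.40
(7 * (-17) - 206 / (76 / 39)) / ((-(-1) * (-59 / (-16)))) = -68312 / 1121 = -60.94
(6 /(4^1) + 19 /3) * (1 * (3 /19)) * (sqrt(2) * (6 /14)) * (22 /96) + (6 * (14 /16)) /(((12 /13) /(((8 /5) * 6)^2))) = 517 * sqrt(2) /4256 + 13104 /25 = 524.33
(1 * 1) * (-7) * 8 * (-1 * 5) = 280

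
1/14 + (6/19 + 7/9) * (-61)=-159527/2394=-66.64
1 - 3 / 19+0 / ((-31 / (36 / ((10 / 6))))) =16 / 19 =0.84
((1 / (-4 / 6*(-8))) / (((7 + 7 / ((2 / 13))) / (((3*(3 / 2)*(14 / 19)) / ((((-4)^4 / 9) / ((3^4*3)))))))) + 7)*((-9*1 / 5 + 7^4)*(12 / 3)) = 4143427397 / 60800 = 68148.48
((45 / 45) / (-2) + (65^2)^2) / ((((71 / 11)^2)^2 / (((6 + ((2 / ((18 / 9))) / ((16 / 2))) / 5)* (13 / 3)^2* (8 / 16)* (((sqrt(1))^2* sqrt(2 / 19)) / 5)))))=21289129212597961* sqrt(38) / 3476317960800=37751.15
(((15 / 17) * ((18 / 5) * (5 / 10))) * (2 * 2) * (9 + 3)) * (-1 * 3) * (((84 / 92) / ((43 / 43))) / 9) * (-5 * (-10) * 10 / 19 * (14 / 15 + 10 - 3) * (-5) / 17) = 10584000 / 7429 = 1424.69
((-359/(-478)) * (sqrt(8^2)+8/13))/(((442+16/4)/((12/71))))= 120624/49193131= 0.00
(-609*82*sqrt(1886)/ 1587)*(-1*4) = 66584*sqrt(1886)/ 529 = 5466.19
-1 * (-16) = 16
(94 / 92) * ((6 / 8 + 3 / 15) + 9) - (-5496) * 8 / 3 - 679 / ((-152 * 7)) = 14666.80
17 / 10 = 1.70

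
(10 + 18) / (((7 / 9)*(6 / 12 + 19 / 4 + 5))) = 144 / 41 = 3.51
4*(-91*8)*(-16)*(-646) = -30098432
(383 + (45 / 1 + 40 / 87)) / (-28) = -9319 / 609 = -15.30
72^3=373248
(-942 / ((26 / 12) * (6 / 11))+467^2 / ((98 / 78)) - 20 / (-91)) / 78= 8466425 / 3822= 2215.18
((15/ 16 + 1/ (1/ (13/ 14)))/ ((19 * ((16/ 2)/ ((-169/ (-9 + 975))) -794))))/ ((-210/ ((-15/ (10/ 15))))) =-5577/ 445042304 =-0.00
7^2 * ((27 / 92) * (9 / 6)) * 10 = 215.71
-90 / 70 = -9 / 7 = -1.29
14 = 14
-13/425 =-0.03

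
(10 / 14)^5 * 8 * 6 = 150000 / 16807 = 8.92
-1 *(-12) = 12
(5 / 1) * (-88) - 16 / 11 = -441.45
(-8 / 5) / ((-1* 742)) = 0.00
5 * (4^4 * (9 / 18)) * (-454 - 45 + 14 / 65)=-4149888 / 13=-319222.15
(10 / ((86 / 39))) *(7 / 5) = 273 / 43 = 6.35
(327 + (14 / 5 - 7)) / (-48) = -269 / 40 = -6.72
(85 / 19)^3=614125 / 6859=89.54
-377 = -377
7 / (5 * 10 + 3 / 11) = 0.14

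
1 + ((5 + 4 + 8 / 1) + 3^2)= 27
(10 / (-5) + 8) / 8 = 3 / 4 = 0.75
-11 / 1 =-11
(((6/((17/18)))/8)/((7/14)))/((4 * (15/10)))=9/34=0.26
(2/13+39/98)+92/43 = 147437/54782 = 2.69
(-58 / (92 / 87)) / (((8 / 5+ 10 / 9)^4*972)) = -42575625 / 40762155904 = -0.00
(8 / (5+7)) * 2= 4 / 3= 1.33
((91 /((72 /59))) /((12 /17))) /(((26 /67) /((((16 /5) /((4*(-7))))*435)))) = -1948829 /144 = -13533.53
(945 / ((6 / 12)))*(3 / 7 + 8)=15930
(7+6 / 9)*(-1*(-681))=5221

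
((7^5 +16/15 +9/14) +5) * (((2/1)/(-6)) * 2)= -3530879/315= -11209.14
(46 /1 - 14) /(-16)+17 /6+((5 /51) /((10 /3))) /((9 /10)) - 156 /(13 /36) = -131927 /306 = -431.13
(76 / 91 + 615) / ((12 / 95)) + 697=6085019 / 1092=5572.36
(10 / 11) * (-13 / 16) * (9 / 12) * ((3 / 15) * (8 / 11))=-39 / 484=-0.08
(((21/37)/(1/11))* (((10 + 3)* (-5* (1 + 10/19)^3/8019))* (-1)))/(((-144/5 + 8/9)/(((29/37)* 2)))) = -1609064275/159216348276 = -0.01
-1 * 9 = -9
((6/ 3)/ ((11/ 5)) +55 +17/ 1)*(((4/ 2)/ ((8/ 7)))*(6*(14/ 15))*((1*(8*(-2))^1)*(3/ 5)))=-1886304/ 275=-6859.29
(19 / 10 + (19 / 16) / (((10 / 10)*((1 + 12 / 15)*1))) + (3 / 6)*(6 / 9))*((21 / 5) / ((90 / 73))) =1064413 / 108000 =9.86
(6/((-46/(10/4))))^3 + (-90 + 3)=-87.03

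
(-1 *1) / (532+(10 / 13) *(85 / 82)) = -533 / 283981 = -0.00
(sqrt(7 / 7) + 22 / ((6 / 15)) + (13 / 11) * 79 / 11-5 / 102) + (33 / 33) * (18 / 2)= 73.44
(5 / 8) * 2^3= 5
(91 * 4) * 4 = 1456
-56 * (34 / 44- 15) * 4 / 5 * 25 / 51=175280 / 561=312.44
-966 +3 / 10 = -9657 / 10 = -965.70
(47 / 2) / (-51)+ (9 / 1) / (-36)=-145 / 204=-0.71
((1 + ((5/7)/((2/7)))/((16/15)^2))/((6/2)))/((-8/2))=-1637/6144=-0.27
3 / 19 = 0.16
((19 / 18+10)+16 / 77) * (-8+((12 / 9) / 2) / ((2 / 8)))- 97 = -326551 / 2079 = -157.07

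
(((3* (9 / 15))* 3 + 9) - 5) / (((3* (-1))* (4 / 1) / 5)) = -47 / 12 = -3.92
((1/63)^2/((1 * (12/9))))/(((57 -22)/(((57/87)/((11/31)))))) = 589/59085180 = 0.00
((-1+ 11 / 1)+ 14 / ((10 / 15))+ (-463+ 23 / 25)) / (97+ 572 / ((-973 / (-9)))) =-10486021 / 2488225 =-4.21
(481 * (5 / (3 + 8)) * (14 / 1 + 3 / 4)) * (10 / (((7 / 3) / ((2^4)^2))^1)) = 272438400 / 77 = 3538161.04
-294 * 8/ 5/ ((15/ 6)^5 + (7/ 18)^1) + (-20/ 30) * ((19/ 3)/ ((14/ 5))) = -56087263/ 8894655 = -6.31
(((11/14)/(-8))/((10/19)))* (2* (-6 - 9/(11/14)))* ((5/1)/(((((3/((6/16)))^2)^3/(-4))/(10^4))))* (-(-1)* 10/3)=-59375/3584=-16.57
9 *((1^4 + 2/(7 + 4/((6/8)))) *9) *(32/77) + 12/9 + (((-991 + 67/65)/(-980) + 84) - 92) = 650699927/19444425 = 33.46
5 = 5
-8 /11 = -0.73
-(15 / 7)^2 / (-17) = 225 / 833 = 0.27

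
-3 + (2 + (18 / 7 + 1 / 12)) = 139 / 84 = 1.65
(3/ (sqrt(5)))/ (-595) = -0.00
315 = 315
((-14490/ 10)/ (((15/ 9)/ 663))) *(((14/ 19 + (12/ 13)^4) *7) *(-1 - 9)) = 2463881043204/ 41743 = 59025011.22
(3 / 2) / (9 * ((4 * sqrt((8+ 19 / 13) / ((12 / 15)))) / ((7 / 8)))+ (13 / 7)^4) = 0.01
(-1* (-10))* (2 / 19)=20 / 19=1.05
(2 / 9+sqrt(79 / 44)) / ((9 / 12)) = 8 / 27+2 * sqrt(869) / 33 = 2.08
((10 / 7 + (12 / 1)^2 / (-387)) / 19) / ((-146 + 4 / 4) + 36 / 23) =-7314 / 18866981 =-0.00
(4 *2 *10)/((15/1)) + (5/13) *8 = 328/39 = 8.41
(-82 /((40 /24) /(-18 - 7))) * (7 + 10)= 20910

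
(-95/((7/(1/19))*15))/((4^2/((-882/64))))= 21/512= 0.04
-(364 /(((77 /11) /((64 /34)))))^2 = -2768896 /289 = -9580.96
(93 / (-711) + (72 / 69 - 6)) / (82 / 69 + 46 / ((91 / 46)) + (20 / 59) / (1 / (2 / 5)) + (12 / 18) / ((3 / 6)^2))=-148887739 / 797317138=-0.19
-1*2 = -2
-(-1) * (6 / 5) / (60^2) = 1 / 3000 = 0.00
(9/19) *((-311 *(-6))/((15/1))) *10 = 11196/19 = 589.26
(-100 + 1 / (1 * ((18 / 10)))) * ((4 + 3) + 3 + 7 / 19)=-176315 / 171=-1031.08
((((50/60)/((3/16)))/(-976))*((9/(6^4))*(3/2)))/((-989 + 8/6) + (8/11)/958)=0.00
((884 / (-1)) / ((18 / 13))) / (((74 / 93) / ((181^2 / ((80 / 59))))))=-172149783637 / 8880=-19386236.90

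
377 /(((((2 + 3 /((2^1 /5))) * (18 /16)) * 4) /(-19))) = -1508 /9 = -167.56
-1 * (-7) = 7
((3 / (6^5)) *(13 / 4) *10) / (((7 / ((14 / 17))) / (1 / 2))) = 65 / 88128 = 0.00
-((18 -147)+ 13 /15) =1922 /15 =128.13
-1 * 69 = -69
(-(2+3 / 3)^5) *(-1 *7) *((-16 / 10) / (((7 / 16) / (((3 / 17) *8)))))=-8782.31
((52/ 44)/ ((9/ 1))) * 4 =52/ 99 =0.53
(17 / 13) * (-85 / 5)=-289 / 13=-22.23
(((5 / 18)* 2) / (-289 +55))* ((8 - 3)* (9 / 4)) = -0.03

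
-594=-594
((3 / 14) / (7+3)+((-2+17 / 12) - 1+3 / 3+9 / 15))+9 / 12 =331 / 420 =0.79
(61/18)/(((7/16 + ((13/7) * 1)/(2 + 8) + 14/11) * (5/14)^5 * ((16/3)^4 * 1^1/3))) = 710482311/622880000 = 1.14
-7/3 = -2.33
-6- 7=-13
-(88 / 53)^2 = -7744 / 2809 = -2.76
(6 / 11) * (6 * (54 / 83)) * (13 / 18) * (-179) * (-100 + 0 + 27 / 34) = 423844434 / 15521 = 27307.80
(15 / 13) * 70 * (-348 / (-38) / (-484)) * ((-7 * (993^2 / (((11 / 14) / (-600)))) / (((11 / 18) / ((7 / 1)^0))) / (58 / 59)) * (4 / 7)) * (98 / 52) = -14440023225.31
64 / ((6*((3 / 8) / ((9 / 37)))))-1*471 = -17171 / 37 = -464.08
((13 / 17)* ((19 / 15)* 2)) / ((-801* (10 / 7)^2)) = -12103 / 10212750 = -0.00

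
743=743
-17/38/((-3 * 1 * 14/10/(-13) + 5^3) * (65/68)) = -289/77387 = -0.00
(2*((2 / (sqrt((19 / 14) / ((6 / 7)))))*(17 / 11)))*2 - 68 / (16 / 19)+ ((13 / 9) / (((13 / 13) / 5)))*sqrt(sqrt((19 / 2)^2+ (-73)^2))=-323 / 4+ 272*sqrt(57) / 209+ 65*sqrt(2)*21677^(1 / 4) / 18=-8.96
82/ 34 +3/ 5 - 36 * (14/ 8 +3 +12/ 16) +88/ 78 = -642646/ 3315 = -193.86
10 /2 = 5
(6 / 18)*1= 0.33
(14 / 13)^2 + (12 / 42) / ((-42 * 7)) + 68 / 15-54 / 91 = 1477787 / 289835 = 5.10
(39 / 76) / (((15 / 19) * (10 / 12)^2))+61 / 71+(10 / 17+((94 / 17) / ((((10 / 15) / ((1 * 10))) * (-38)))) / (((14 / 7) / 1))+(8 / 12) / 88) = 491774627 / 378394500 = 1.30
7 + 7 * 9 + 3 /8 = 563 /8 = 70.38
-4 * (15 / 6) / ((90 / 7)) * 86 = -602 / 9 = -66.89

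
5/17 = 0.29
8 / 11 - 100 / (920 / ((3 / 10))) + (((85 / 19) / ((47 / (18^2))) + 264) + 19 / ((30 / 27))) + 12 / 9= 4256066719 / 13555740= 313.97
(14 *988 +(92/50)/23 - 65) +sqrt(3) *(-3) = 344177/25 - 3 *sqrt(3) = 13761.88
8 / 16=0.50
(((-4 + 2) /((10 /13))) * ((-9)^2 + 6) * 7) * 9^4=-51943437 /5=-10388687.40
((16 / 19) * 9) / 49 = 144 / 931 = 0.15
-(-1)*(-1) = -1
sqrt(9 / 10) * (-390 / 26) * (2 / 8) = -9 * sqrt(10) / 8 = -3.56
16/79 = 0.20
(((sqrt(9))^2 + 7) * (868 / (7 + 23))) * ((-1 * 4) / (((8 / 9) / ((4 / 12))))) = -3472 / 5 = -694.40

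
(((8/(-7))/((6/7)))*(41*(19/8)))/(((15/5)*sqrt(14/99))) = -779*sqrt(154)/84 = -115.08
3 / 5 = 0.60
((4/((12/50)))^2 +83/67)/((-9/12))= -672988/1809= -372.02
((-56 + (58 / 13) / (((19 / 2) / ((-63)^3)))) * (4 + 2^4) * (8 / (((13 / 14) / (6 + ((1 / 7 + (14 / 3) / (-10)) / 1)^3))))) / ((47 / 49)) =-12826887545898496 / 101868975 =-125915545.39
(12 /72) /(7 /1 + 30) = 1 /222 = 0.00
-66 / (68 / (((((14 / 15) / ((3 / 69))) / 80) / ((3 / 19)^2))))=-639331 / 61200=-10.45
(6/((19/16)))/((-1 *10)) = -48/95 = -0.51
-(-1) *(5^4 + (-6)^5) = -7151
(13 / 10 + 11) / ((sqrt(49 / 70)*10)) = 123*sqrt(70) / 700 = 1.47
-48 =-48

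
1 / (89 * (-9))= -1 / 801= -0.00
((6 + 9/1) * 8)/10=12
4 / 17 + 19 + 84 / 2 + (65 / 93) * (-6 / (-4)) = 65647 / 1054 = 62.28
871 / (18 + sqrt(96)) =2613 / 38-871 * sqrt(6) / 57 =31.33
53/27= 1.96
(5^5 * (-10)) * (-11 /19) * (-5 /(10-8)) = -859375 /19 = -45230.26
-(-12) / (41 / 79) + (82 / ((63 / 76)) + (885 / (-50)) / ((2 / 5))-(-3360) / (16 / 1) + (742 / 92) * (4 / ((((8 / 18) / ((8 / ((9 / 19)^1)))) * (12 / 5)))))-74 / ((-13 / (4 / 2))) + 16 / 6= 2510465743 / 3089268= 812.64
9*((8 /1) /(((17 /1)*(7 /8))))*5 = 24.20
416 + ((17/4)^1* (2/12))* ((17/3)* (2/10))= 150049/360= 416.80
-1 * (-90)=90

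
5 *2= 10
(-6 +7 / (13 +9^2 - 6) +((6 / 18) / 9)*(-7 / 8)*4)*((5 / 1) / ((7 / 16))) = -143750 / 2079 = -69.14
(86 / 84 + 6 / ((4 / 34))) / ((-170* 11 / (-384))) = 13984 / 1309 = 10.68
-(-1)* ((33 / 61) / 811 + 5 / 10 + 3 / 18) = 0.67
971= 971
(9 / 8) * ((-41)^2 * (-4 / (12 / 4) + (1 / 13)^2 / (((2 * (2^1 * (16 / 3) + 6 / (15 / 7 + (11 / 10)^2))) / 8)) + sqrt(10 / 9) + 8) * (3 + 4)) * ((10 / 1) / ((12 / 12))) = 176505 * sqrt(10) / 4 + 13084492684515 / 14821976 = 1022315.99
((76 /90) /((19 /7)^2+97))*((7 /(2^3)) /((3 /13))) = 84721 /2761560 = 0.03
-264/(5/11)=-2904/5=-580.80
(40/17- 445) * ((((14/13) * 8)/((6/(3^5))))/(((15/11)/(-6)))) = 150186960/221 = 679579.00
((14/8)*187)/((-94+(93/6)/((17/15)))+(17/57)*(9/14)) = -2959649/724712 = -4.08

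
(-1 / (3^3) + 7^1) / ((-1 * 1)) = -188 / 27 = -6.96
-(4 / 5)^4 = -256 / 625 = -0.41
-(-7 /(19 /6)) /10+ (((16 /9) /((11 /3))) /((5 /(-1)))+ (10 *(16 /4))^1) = 125789 /3135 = 40.12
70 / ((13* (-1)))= -70 / 13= -5.38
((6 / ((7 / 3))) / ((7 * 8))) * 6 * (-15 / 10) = -81 / 196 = -0.41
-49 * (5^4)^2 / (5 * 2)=-3828125 / 2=-1914062.50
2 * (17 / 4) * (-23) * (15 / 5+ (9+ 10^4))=-1957346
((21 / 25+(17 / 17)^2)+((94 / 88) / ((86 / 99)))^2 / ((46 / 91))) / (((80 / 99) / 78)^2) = 9801003802503771 / 217738240000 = 45012.78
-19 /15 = -1.27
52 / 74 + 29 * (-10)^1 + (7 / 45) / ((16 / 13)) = -7703513 / 26640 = -289.17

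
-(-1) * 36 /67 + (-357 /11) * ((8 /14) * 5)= -67944 /737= -92.19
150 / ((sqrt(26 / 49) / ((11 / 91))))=825*sqrt(26) / 169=24.89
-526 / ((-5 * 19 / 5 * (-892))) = -263 / 8474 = -0.03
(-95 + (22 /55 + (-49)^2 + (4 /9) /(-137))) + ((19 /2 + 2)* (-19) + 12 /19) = 489279533 /234270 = 2088.53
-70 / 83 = -0.84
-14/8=-1.75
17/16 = 1.06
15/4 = 3.75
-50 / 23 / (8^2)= -25 / 736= -0.03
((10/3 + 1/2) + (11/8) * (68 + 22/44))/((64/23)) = 108215/3072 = 35.23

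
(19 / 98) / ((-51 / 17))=-0.06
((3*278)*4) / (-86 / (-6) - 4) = 10008 / 31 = 322.84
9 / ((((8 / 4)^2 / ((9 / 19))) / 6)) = 243 / 38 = 6.39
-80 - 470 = -550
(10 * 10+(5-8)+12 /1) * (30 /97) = 3270 /97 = 33.71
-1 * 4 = -4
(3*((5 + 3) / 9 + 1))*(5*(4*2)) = 680 / 3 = 226.67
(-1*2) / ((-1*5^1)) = 2 / 5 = 0.40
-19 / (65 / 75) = -285 / 13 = -21.92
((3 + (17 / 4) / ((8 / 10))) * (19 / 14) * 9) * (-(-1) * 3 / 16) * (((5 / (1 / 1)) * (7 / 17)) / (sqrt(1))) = 341145 / 8704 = 39.19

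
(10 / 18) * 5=25 / 9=2.78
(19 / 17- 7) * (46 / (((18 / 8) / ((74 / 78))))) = -680800 / 5967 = -114.09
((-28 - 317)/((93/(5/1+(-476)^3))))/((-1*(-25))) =2480553933/155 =16003573.76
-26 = -26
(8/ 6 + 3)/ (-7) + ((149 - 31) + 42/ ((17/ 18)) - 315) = -54674/ 357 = -153.15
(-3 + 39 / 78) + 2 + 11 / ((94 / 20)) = 173 / 94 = 1.84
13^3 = 2197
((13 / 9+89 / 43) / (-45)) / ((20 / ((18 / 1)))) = -136 / 1935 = -0.07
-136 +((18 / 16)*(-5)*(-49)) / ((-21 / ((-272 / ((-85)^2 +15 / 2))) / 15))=-372028 / 2893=-128.60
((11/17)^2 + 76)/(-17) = -22085/4913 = -4.50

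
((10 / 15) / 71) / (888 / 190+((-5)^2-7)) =95 / 229401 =0.00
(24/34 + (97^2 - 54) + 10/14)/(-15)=-371138/595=-623.76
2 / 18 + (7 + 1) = 73 / 9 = 8.11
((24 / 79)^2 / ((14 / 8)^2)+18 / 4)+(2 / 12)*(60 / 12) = 4920592 / 917427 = 5.36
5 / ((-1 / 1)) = -5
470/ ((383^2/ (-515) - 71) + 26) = -121025/ 84932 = -1.42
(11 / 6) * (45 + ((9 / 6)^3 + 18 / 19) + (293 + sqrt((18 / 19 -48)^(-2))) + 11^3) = 1250630249 / 407664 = 3067.80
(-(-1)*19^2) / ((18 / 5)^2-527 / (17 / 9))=-9025 / 6651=-1.36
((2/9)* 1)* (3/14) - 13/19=-254/399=-0.64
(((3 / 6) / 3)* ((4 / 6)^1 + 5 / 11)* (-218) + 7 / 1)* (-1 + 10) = -3340 / 11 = -303.64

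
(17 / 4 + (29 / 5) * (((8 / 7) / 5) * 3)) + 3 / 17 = 100003 / 11900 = 8.40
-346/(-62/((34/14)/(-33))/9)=-8823/2387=-3.70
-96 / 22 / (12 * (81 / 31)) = -124 / 891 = -0.14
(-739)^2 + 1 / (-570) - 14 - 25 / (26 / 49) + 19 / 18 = 12138934661 / 22230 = 546060.94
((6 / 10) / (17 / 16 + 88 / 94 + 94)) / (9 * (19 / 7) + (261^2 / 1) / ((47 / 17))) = 8836 / 34868407695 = 0.00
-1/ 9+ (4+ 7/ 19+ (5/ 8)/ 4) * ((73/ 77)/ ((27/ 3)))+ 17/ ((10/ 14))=7272853/ 300960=24.17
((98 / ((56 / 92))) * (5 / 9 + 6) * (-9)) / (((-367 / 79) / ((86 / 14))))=4609729 / 367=12560.57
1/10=0.10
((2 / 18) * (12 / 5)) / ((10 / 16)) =0.43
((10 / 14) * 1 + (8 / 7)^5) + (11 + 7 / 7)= 246457 / 16807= 14.66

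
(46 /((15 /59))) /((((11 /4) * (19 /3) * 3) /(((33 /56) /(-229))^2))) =44781 /1952902840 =0.00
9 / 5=1.80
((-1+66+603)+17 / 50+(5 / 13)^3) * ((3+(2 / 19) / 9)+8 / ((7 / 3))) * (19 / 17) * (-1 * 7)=-43540075607 / 1292850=-33677.59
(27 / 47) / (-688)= -27 / 32336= -0.00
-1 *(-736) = 736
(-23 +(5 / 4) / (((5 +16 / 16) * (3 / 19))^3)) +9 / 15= -2441261 / 116640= -20.93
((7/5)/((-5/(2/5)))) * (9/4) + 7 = 1687/250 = 6.75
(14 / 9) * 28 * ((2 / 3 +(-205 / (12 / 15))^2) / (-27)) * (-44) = 4660844.64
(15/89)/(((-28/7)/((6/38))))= -45/6764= -0.01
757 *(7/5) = 5299/5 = 1059.80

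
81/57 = 27/19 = 1.42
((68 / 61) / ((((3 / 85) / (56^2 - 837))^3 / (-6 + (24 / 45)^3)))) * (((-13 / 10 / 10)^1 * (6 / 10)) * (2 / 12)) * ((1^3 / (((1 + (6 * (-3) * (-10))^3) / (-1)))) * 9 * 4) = -520821725354656406252 / 3601989617625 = -144592789.16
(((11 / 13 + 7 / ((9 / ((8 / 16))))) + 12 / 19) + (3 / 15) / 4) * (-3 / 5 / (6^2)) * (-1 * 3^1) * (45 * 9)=38.81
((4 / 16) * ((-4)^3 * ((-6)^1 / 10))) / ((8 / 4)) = 24 / 5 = 4.80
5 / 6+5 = 5.83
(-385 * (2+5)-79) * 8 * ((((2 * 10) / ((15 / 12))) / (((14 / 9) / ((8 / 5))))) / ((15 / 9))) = -38347776 / 175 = -219130.15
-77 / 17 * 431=-33187 / 17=-1952.18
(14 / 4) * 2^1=7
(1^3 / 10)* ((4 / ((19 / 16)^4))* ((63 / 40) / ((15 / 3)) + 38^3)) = 179805601792 / 16290125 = 11037.71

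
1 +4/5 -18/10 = 0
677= 677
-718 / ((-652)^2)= -359 / 212552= -0.00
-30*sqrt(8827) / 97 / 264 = -5*sqrt(8827) / 4268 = -0.11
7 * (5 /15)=7 /3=2.33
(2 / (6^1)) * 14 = 14 / 3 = 4.67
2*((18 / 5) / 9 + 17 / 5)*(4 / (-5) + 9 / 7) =646 / 175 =3.69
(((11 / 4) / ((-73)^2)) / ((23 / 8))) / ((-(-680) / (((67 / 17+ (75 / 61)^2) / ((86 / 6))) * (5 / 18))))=948563 / 34005626073534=0.00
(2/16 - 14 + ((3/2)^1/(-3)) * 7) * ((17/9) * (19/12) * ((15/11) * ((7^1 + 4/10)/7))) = -74.91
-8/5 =-1.60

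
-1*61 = -61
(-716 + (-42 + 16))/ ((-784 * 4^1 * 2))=53/ 448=0.12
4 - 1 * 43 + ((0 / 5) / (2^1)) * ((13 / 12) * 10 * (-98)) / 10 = -39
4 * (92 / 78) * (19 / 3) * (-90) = -34960 / 13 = -2689.23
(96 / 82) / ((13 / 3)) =144 / 533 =0.27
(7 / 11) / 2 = 7 / 22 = 0.32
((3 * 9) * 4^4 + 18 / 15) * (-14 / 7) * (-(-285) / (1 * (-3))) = 1313508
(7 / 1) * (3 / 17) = 21 / 17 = 1.24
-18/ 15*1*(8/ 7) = -48/ 35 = -1.37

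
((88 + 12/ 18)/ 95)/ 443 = 0.00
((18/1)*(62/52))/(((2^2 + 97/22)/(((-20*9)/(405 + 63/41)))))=-251658/222703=-1.13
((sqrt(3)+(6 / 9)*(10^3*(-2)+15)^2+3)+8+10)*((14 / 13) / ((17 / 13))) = 14*sqrt(3) / 17+110327182 / 51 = 2163279.50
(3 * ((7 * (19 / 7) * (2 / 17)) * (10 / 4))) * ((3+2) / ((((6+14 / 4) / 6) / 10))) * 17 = 9000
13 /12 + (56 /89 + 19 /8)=4.09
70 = 70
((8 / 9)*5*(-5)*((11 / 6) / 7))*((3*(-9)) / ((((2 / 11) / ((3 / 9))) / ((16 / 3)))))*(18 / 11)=17600 / 7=2514.29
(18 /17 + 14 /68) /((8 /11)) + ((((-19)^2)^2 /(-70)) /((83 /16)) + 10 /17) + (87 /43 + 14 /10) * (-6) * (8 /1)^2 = -56778440101 /33976880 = -1671.09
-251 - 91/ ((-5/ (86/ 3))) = 4061/ 15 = 270.73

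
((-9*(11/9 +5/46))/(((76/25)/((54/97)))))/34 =-19575/303416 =-0.06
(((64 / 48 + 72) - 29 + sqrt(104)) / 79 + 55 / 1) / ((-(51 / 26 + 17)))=-2.94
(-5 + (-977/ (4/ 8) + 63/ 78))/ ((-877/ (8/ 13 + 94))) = 31311495/ 148213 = 211.26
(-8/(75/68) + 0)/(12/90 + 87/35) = -3808/1375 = -2.77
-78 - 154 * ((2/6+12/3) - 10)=2384/3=794.67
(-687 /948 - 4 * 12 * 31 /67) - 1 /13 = -6333335 /275236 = -23.01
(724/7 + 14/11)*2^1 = 16124/77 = 209.40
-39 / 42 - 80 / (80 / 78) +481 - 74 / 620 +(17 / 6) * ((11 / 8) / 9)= 188605871 / 468720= 402.38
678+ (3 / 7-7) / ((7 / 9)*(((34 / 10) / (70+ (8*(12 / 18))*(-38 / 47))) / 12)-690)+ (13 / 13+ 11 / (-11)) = 5459565683382 / 8052343649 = 678.01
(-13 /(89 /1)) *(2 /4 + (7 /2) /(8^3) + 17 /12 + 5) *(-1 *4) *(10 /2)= 1382485 /68352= 20.23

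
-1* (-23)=23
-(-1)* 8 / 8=1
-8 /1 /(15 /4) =-32 /15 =-2.13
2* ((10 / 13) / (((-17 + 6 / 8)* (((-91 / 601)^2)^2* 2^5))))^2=15.84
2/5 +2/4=9/10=0.90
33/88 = 3/8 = 0.38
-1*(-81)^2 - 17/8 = -52505/8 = -6563.12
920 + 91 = 1011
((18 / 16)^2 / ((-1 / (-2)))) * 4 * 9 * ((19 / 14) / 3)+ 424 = 52105 / 112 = 465.22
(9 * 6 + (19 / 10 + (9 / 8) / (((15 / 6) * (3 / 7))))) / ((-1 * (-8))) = 7.12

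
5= 5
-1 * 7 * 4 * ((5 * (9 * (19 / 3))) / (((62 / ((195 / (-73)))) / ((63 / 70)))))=700245 / 2263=309.43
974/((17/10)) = 9740/17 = 572.94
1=1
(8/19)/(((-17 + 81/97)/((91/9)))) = -1261/4788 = -0.26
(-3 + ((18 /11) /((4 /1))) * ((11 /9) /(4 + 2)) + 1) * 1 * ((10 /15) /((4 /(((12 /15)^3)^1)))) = -184 /1125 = -0.16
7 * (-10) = -70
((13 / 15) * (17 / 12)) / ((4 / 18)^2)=1989 / 80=24.86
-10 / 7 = -1.43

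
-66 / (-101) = 66 / 101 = 0.65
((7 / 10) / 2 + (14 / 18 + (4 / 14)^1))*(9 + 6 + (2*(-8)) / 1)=-1781 / 1260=-1.41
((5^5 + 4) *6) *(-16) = -300384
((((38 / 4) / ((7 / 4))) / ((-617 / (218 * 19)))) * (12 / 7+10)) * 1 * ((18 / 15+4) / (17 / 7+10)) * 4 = -714.44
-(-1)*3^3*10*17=4590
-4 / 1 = -4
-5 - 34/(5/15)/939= -1599/313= -5.11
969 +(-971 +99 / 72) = -5 / 8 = -0.62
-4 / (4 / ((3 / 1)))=-3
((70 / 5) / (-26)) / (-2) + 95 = 2477 / 26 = 95.27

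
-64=-64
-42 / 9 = -14 / 3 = -4.67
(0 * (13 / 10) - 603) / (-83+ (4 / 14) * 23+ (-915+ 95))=4221 / 6275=0.67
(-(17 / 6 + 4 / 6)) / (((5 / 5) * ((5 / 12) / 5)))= -42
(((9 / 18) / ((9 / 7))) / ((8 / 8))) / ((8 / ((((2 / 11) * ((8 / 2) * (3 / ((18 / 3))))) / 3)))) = 0.01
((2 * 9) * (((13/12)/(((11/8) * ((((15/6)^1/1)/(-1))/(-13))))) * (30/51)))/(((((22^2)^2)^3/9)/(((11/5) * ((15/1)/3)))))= 4563/13658440295489792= 0.00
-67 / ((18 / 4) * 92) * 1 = -0.16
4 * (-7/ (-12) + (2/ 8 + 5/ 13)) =190/ 39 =4.87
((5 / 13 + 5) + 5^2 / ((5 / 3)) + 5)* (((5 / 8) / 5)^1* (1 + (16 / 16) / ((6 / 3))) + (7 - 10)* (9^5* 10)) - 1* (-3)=-4676679993 / 104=-44968076.86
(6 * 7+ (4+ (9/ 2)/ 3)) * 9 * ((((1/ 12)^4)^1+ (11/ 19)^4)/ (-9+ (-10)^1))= -1518630485/ 600519168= -2.53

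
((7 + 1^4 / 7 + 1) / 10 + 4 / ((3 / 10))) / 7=2.02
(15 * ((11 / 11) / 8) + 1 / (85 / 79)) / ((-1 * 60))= -1907 / 40800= -0.05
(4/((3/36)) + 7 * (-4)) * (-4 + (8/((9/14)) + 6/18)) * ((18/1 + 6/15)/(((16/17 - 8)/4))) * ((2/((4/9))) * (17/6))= -1050226/45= -23338.36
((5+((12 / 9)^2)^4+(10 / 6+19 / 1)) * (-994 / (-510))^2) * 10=23113620166 / 17065161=1354.43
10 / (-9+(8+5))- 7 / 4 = 3 / 4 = 0.75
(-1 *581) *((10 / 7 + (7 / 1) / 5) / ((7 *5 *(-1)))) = 8217 / 175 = 46.95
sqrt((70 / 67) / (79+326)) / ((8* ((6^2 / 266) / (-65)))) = -8645* sqrt(938) / 86832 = -3.05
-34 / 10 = -17 / 5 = -3.40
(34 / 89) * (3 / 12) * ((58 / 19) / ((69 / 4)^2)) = 7888 / 8050851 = 0.00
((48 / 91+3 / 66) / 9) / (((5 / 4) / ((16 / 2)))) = 18352 / 45045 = 0.41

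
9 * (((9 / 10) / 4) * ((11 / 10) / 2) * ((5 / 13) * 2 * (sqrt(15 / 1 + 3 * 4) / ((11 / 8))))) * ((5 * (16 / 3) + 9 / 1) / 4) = 8667 * sqrt(3) / 520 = 28.87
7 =7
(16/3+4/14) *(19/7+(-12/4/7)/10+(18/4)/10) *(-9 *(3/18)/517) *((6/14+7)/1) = -335179/886655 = -0.38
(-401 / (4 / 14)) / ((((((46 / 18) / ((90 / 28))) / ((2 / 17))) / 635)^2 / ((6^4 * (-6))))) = 103116491024670000 / 1070167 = 96355513695.22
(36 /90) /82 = 1 /205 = 0.00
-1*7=-7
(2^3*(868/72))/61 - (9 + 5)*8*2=-122108/549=-222.42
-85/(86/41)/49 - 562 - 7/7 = -2375967/4214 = -563.83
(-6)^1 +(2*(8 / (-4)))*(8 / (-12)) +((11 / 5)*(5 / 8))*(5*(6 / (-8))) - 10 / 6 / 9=-7495 / 864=-8.67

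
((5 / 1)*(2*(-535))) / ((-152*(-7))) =-2675 / 532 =-5.03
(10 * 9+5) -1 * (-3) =98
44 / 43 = 1.02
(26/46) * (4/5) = 52/115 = 0.45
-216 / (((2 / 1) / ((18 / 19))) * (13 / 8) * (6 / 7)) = -18144 / 247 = -73.46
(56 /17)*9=504 /17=29.65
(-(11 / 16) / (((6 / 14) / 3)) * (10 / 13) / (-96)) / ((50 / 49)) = 3773 / 99840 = 0.04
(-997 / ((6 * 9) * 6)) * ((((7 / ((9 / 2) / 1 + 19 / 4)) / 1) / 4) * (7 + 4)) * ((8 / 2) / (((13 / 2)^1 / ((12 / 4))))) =-153538 / 12987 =-11.82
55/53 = 1.04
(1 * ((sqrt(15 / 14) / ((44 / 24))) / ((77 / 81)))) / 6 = 81 * sqrt(210) / 11858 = 0.10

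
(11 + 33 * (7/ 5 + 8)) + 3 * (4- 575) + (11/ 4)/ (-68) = -1892903/ 1360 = -1391.84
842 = 842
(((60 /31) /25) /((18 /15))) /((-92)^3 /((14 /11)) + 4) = -7 /66382718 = -0.00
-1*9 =-9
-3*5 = -15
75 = 75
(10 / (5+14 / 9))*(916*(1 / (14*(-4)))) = -10305 / 413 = -24.95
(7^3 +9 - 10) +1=343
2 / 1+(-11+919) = 910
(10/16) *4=5/2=2.50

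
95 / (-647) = -95 / 647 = -0.15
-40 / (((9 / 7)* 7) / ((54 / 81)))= -80 / 27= -2.96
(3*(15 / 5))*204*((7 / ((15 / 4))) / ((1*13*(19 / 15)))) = 51408 / 247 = 208.13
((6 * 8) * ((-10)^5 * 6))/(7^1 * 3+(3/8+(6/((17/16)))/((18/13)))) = -2350080000/2077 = -1131478.09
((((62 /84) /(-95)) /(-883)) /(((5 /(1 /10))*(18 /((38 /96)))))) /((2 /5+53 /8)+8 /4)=31 /72295448400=0.00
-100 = -100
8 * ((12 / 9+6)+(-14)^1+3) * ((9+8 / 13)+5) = -16720 / 39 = -428.72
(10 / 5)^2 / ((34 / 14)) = 28 / 17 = 1.65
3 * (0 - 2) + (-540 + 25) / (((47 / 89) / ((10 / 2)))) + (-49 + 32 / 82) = -9501408 / 1927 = -4930.67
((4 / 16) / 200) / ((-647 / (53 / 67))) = -53 / 34679200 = -0.00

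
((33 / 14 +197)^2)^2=60679130081761 / 38416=1579527542.74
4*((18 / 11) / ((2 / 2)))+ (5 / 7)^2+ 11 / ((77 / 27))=5882 / 539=10.91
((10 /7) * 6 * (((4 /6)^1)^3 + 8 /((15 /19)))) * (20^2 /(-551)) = -2252800 /34713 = -64.90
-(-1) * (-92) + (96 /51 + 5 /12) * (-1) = -19237 /204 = -94.30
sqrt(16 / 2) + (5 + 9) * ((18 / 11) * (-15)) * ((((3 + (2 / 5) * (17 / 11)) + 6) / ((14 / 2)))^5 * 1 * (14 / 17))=-8948126422148184 / 6456232619375 + 2 * sqrt(2)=-1383.14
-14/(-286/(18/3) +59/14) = 588/1825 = 0.32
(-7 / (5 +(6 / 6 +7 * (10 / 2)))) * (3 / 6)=-0.09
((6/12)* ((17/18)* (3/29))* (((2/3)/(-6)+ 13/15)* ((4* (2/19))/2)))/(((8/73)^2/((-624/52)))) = -1540081/198360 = -7.76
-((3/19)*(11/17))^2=-1089/104329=-0.01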